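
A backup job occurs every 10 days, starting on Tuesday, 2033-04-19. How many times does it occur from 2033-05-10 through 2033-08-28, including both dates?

Occurrences land 10·i days after 2033-04-19 for i = 0, 1, 2, …
2033-05-10 is 21 days after the start; 21 ÷ 10 = 2 remainder 1; since the remainder is 1, round up to i = 3. First occurrence in the window: #4 on 2033-05-19 (3×10 = 30 days in).
2033-08-28 is 131 days after the start; 131 ÷ 10 = 13 remainder 1. Last occurrence in the window: #14 on 2033-08-27.
Occurrences #4 through #14: 11 in total.

11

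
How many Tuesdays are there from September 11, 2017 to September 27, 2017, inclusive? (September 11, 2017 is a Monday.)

3

September 11, 2017 is a Monday; the first Tuesday on or after it is September 12, 2017 (1 day later).
From September 12, 2017 to September 27, 2017 is 27 − 12 = 15 days.
15 ÷ 7 = 2 full weeks with remainder 1, so 2 more Tuesdays after the first → 3.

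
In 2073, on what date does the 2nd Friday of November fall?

November 10, 2073

The first Friday of November 2073 is November 3.
The 2nd Friday is 1 weeks later: 3 + 7 = 10.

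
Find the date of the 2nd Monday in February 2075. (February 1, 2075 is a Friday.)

11 February 2075

February 2075 begins on a Friday, so the first Monday is February 4 (3 days later).
The 2nd Monday is 1 weeks later: 4 + 7 = 11.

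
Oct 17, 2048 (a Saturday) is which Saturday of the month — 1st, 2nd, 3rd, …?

3rd

Day 17 falls in week ⌈17/7⌉ of the month.
Days 1–7 hold the 1st Saturday, 8–14 the 2nd, 15–21 the 3rd, 22–28 the 4th, 29–31 the 5th.
17 is in the range for the 3rd.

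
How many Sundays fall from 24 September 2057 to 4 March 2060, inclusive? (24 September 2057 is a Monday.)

24 September 2057 is a Monday; the first Sunday on or after it is 30 September 2057 (6 days later).
From 30 September 2057 to 4 March 2060: 92 + 365 + 365 + 64 = 886 days (rest of 2057, 2058, 2059, to 4 March 2060 in 2060).
886 ÷ 7 = 126 full weeks with remainder 4, so 126 more Sundays after the first → 127.

127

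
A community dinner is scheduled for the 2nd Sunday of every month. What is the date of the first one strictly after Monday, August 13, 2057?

September 9, 2057

August 2057 starts on a Wednesday; its first Sunday is the 5th, so the 2nd Sunday is the 12th — August 12, 2057.
That is not after August 13, 2057, so look at September 2057.
September 2057 starts on a Saturday; its first Sunday is the 2nd, so the 2nd Sunday is the 9th — September 9, 2057.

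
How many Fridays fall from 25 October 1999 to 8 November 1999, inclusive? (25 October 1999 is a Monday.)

25 October 1999 is a Monday; the first Friday on or after it is 29 October 1999 (4 days later).
From 29 October 1999 to 8 November 1999: 2 + 8 = 10 days (rest of October, November).
10 ÷ 7 = 1 full weeks with remainder 3, so 1 more Fridays after the first → 2.

2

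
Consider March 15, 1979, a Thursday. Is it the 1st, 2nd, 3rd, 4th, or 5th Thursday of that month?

3rd

Day 15 falls in week ⌈15/7⌉ of the month.
Days 1–7 hold the 1st Thursday, 8–14 the 2nd, 15–21 the 3rd, 22–28 the 4th, 29–31 the 5th.
15 is in the range for the 3rd.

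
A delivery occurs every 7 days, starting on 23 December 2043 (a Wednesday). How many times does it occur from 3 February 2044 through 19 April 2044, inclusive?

Occurrences land 7·i days after 23 December 2043 for i = 0, 1, 2, …
3 February 2044 is 42 days after the start; 42 ÷ 7 = 6 remainder 0. First occurrence in the window: #7 on 3 February 2044 (6×7 = 42 days in).
19 April 2044 is 118 days after the start; 118 ÷ 7 = 16 remainder 6. Last occurrence in the window: #17 on 13 April 2044.
Occurrences #7 through #17: 11 in total.

11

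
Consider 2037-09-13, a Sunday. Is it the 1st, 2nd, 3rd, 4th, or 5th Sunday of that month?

Day 13 falls in week ⌈13/7⌉ of the month.
Days 1–7 hold the 1st Sunday, 8–14 the 2nd, 15–21 the 3rd, 22–28 the 4th, 29–31 the 5th.
13 is in the range for the 2nd.

2nd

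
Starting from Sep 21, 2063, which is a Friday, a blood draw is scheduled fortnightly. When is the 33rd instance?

Dec 12, 2064

The 33rd occurrence is 32 intervals after the first: 32 × 14 = 448 days after Sep 21, 2063.
Sep has 30 days — 9 days to the end of Sep leaves 439.
From end of Sep to end of 2063 is 92 days (347 left).
Jan has 31 days (316 left).
Feb has 29 days (287 left).
Mar has 31 days (256 left).
Apr has 30 days (226 left).
May has 31 days (195 left).
Jun has 30 days (165 left).
Jul has 31 days (134 left).
Aug has 31 days (103 left).
Sep has 30 days (73 left).
Oct has 31 days (42 left).
Nov has 30 days (12 left).
12 days into Dec → Dec 12, 2064.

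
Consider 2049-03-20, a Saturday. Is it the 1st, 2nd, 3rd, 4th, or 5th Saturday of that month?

3rd

Day 20 falls in week ⌈20/7⌉ of the month.
Days 1–7 hold the 1st Saturday, 8–14 the 2nd, 15–21 the 3rd, 22–28 the 4th, 29–31 the 5th.
20 is in the range for the 3rd.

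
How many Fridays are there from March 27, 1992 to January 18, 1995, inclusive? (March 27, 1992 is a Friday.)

147

March 27, 1992 is a Friday; the first Friday on or after it is March 27, 1992.
From March 27, 1992 to January 18, 1995: 279 + 365 + 365 + 18 = 1027 days (rest of 1992, 1993, 1994, to January 18, 1995 in 1995).
1027 ÷ 7 = 146 full weeks with remainder 5, so 146 more Fridays after the first → 147.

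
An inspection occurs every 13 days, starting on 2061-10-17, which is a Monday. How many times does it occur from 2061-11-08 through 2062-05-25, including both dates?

15

Occurrences land 13·i days after 2061-10-17 for i = 0, 1, 2, …
2061-11-08 is 22 days after the start; 22 ÷ 13 = 1 remainder 9; since the remainder is 9, round up to i = 2. First occurrence in the window: #3 on 2061-11-12 (2×13 = 26 days in).
2062-05-25 is 220 days after the start; 220 ÷ 13 = 16 remainder 12. Last occurrence in the window: #17 on 2062-05-13.
Occurrences #3 through #17: 15 in total.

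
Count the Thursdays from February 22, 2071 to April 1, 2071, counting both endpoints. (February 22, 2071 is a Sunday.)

February 22, 2071 is a Sunday; the first Thursday on or after it is February 26, 2071 (4 days later).
From February 26, 2071 to April 1, 2071: 2 + 31 + 1 = 34 days (rest of February, March, April).
34 ÷ 7 = 4 full weeks with remainder 6, so 4 more Thursdays after the first → 5.

5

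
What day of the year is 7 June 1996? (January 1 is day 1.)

159

Days in months before June: 31 + 29 + 31 + 30 + 31 = 152.
Plus 7 days into June → day 159.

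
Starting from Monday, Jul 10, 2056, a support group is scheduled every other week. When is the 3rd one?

The 3rd occurrence is 2 intervals after the first: 2 × 14 = 28 days after Jul 10, 2056.
Jul has 31 days — 21 days to the end of Jul leaves 7.
7 days into Aug → Aug 7, 2056.

Aug 7, 2056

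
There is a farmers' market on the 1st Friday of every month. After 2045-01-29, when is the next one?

2045-02-03

January 2045 starts on a Sunday, so its 1st Friday is 2045-01-06 (5 days in).
That is not after 2045-01-29, so look at February 2045.
February 2045 starts on a Wednesday, so its 1st Friday is 2045-02-03 (2 days in).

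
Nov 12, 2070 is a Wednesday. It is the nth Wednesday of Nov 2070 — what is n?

2nd

Day 12 falls in week ⌈12/7⌉ of the month.
Days 1–7 hold the 1st Wednesday, 8–14 the 2nd, 15–21 the 3rd, 22–28 the 4th, 29–31 the 5th.
12 is in the range for the 2nd.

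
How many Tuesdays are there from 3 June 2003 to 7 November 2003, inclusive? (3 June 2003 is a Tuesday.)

3 June 2003 is a Tuesday; the first Tuesday on or after it is 3 June 2003.
From 3 June 2003 to 7 November 2003: 27 + 31 + 31 + 30 + 31 + 7 = 157 days (rest of June, July, August, September, October, November).
157 ÷ 7 = 22 full weeks with remainder 3, so 22 more Tuesdays after the first → 23.

23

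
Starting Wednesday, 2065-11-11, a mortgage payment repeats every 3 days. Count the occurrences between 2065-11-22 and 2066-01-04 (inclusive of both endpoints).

Occurrences land 3·i days after 2065-11-11 for i = 0, 1, 2, …
2065-11-22 is 11 days after the start; 11 ÷ 3 = 3 remainder 2; since the remainder is 2, round up to i = 4. First occurrence in the window: #5 on 2065-11-23 (4×3 = 12 days in).
2066-01-04 is 54 days after the start; 54 ÷ 3 = 18 remainder 0. Last occurrence in the window: #19 on 2066-01-04.
Occurrences #5 through #19: 15 in total.

15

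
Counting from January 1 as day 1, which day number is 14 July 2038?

195

Days in months before July: 31 + 28 + 31 + 30 + 31 + 30 = 181.
Plus 14 days into July → day 195.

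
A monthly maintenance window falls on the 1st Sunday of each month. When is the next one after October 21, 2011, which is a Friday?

October 2011 starts on a Saturday, so its 1st Sunday is October 2, 2011 (1 day in).
That is not after October 21, 2011, so look at November 2011.
November 2011 starts on a Tuesday, so its 1st Sunday is November 6, 2011 (5 days in).

November 6, 2011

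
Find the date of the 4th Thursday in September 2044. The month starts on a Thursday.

September 22, 2044

September 2044 begins on a Thursday, so the first Thursday is September 1.
The 4th Thursday is 3 weeks later: 1 + 21 = 22.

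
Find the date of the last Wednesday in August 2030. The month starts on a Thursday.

2030-08-28

August 2030 begins on a Thursday, so the first Wednesday is August 7 (6 days later).
August 2030 has 31 days. Adding weeks: 7, 14, 21, 28 — the last one ≤ 31 is the 28th.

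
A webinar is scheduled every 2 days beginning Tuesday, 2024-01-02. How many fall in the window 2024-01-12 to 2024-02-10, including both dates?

Occurrences land 2·i days after 2024-01-02 for i = 0, 1, 2, …
2024-01-12 is 10 days after the start; 10 ÷ 2 = 5 remainder 0. First occurrence in the window: #6 on 2024-01-12 (5×2 = 10 days in).
2024-02-10 is 39 days after the start; 39 ÷ 2 = 19 remainder 1. Last occurrence in the window: #20 on 2024-02-09.
Occurrences #6 through #20: 15 in total.

15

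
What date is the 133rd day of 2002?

2002-05-13

January has 31 days (133 − 31 = 102 remain).
February has 28 days (102 − 28 = 74 remain).
March has 31 days (74 − 31 = 43 remain).
April has 30 days (43 − 30 = 13 remain).
13 into May → May 13.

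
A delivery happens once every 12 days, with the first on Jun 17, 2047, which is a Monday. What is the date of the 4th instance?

The 4th occurrence is 3 intervals after the first: 3 × 12 = 36 days after Jun 17, 2047.
Jun has 30 days — 13 days to the end of Jun leaves 23.
23 days into Jul → Jul 23, 2047.

Jul 23, 2047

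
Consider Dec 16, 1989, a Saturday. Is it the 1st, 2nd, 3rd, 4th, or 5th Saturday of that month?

Day 16 falls in week ⌈16/7⌉ of the month.
Days 1–7 hold the 1st Saturday, 8–14 the 2nd, 15–21 the 3rd, 22–28 the 4th, 29–31 the 5th.
16 is in the range for the 3rd.

3rd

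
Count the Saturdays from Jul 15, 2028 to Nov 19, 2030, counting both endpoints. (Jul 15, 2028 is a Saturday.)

Jul 15, 2028 is a Saturday; the first Saturday on or after it is Jul 15, 2028.
From Jul 15, 2028 to Nov 19, 2030: 169 + 365 + 323 = 857 days (rest of 2028, 2029, to Nov 19, 2030 in 2030).
857 ÷ 7 = 122 full weeks with remainder 3, so 122 more Saturdays after the first → 123.

123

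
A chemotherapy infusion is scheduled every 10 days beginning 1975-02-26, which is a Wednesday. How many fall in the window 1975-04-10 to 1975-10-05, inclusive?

18

Occurrences land 10·i days after 1975-02-26 for i = 0, 1, 2, …
1975-04-10 is 43 days after the start; 43 ÷ 10 = 4 remainder 3; since the remainder is 3, round up to i = 5. First occurrence in the window: #6 on 1975-04-17 (5×10 = 50 days in).
1975-10-05 is 221 days after the start; 221 ÷ 10 = 22 remainder 1. Last occurrence in the window: #23 on 1975-10-04.
Occurrences #6 through #23: 18 in total.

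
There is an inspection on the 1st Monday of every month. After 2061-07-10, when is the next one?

July 2061 starts on a Friday, so its 1st Monday is 2061-07-04 (3 days in).
That is not after 2061-07-10, so look at August 2061.
August 2061 starts on a Monday, so its 1st Monday is 2061-08-01.

2061-08-01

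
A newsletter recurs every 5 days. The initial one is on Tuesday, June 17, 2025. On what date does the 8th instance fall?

July 22, 2025

The 8th occurrence is 7 intervals after the first: 7 × 5 = 35 days after June 17, 2025.
June has 30 days — 13 days to the end of June leaves 22.
22 days into July → July 22, 2025.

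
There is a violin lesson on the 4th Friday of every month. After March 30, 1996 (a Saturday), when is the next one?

March 1996 starts on a Friday; its first Friday is the 1st, so the 4th Friday is the 22nd — March 22, 1996.
That is not after March 30, 1996, so look at April 1996.
April 1996 starts on a Monday; its first Friday is the 5th, so the 4th Friday is the 26th — April 26, 1996.

April 26, 1996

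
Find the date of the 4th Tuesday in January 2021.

The first Tuesday of January 2021 is January 5.
The 4th Tuesday is 3 weeks later: 5 + 21 = 26.

2021-01-26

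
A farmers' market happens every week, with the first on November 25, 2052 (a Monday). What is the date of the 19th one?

The 19th occurrence is 18 intervals after the first: 18 × 7 = 126 days after November 25, 2052.
November has 30 days — 5 days to the end of November leaves 121.
December has 31 days (90 left).
January has 31 days (59 left).
February has 28 days (31 left).
31 days into March → March 31, 2053.

March 31, 2053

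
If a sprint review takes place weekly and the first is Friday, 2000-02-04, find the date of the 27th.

2000-08-04

The 27th occurrence is 26 intervals after the first: 26 × 7 = 182 days after 2000-02-04.
February has 29 days — 25 days to the end of February leaves 157.
March has 31 days (126 left).
April has 30 days (96 left).
May has 31 days (65 left).
June has 30 days (35 left).
July has 31 days (4 left).
4 days into August → 2000-08-04.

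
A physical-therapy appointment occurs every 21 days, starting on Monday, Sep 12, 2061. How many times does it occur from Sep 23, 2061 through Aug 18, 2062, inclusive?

Occurrences land 21·i days after Sep 12, 2061 for i = 0, 1, 2, …
Sep 23, 2061 is 11 days after the start; 11 ÷ 21 = 0 remainder 11; since the remainder is 11, round up to i = 1. First occurrence in the window: #2 on Oct 3, 2061 (1×21 = 21 days in).
Aug 18, 2062 is 340 days after the start; 340 ÷ 21 = 16 remainder 4. Last occurrence in the window: #17 on Aug 14, 2062.
Occurrences #2 through #17: 16 in total.

16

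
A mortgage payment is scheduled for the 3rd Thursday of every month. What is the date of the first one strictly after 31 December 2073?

18 January 2074

December 2073 starts on a Friday; its first Thursday is the 7th, so the 3rd Thursday is the 21st — 21 December 2073.
That is not after 31 December 2073, so look at January 2074.
January 2074 starts on a Monday; its first Thursday is the 4th, so the 3rd Thursday is the 18th — 18 January 2074.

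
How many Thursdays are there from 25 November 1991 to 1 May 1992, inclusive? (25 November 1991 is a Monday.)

23

25 November 1991 is a Monday; the first Thursday on or after it is 28 November 1991 (3 days later).
From 28 November 1991 to 1 May 1992: 2 + 31 + 31 + 29 + 31 + 30 + 1 = 155 days (rest of November, December, January, February, March, April, May).
155 ÷ 7 = 22 full weeks with remainder 1, so 22 more Thursdays after the first → 23.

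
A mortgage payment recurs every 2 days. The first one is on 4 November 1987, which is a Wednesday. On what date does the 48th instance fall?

The 48th occurrence is 47 intervals after the first: 47 × 2 = 94 days after 4 November 1987.
November has 30 days — 26 days to the end of November leaves 68.
December has 31 days (37 left).
January has 31 days (6 left).
6 days into February → 6 February 1988.

6 February 1988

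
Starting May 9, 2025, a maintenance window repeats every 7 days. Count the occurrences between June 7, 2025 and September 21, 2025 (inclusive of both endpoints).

15

Occurrences land 7·i days after May 9, 2025 for i = 0, 1, 2, …
June 7, 2025 is 29 days after the start; 29 ÷ 7 = 4 remainder 1; since the remainder is 1, round up to i = 5. First occurrence in the window: #6 on June 13, 2025 (5×7 = 35 days in).
September 21, 2025 is 135 days after the start; 135 ÷ 7 = 19 remainder 2. Last occurrence in the window: #20 on September 19, 2025.
Occurrences #6 through #20: 15 in total.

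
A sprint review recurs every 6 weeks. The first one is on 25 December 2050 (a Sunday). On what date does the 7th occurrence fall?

The 7th occurrence is 6 intervals after the first: 6 × 42 = 252 days after 25 December 2050.
December has 31 days — 6 days to the end of December leaves 246.
January has 31 days (215 left).
February has 28 days (187 left).
March has 31 days (156 left).
April has 30 days (126 left).
May has 31 days (95 left).
June has 30 days (65 left).
July has 31 days (34 left).
August has 31 days (3 left).
3 days into September → 3 September 2051.

3 September 2051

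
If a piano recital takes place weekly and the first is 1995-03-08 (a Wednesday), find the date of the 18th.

The 18th occurrence is 17 intervals after the first: 17 × 7 = 119 days after 1995-03-08.
March has 31 days — 23 days to the end of March leaves 96.
April has 30 days (66 left).
May has 31 days (35 left).
June has 30 days (5 left).
5 days into July → 1995-07-05.

1995-07-05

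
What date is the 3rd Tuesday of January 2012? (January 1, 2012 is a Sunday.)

January 2012 begins on a Sunday, so the first Tuesday is January 3 (2 days later).
The 3rd Tuesday is 2 weeks later: 3 + 14 = 17.

2012-01-17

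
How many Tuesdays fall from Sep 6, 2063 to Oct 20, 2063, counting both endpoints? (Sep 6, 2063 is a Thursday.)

Sep 6, 2063 is a Thursday; the first Tuesday on or after it is Sep 11, 2063 (5 days later).
From Sep 11, 2063 to Oct 20, 2063: 19 + 20 = 39 days (rest of Sep, Oct).
39 ÷ 7 = 5 full weeks with remainder 4, so 5 more Tuesdays after the first → 6.

6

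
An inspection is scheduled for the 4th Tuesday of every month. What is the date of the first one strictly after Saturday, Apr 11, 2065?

Apr 2065 starts on a Wednesday; its first Tuesday is the 7th, so the 4th Tuesday is the 28th — Apr 28, 2065.
Apr 28, 2065 is after Apr 11, 2065, so that is the next one.

Apr 28, 2065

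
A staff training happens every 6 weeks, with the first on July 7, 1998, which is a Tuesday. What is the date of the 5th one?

The 5th occurrence is 4 intervals after the first: 4 × 42 = 168 days after July 7, 1998.
July has 31 days — 24 days to the end of July leaves 144.
August has 31 days (113 left).
September has 30 days (83 left).
October has 31 days (52 left).
November has 30 days (22 left).
22 days into December → December 22, 1998.

December 22, 1998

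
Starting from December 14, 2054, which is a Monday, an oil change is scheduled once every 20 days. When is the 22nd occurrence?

The 22nd occurrence is 21 intervals after the first: 21 × 20 = 420 days after December 14, 2054.
December has 31 days — 17 days to the end of December leaves 403.
2055 has 365 days (38 left).
January has 31 days (7 left).
7 days into February → February 7, 2056.

February 7, 2056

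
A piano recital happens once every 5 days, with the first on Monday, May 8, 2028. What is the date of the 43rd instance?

December 4, 2028

The 43rd occurrence is 42 intervals after the first: 42 × 5 = 210 days after May 8, 2028.
May has 31 days — 23 days to the end of May leaves 187.
June has 30 days (157 left).
July has 31 days (126 left).
August has 31 days (95 left).
September has 30 days (65 left).
October has 31 days (34 left).
November has 30 days (4 left).
4 days into December → December 4, 2028.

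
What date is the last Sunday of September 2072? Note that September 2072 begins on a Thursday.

2072-09-25

September 2072 begins on a Thursday, so the first Sunday is September 4 (3 days later).
September 2072 has 30 days. Adding weeks: 4, 11, 18, 25 — the last one ≤ 30 is the 25th.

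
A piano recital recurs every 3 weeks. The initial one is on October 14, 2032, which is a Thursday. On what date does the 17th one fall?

The 17th occurrence is 16 intervals after the first: 16 × 21 = 336 days after October 14, 2032.
October has 31 days — 17 days to the end of October leaves 319.
November has 30 days (289 left).
December has 31 days (258 left).
January has 31 days (227 left).
February has 28 days (199 left).
March has 31 days (168 left).
April has 30 days (138 left).
May has 31 days (107 left).
June has 30 days (77 left).
July has 31 days (46 left).
August has 31 days (15 left).
15 days into September → September 15, 2033.

September 15, 2033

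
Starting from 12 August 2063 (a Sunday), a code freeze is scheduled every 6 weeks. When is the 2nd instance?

The 2nd occurrence is 1 interval after the first: 1 × 42 = 42 days after 12 August 2063.
August has 31 days — 19 days to the end of August leaves 23.
23 days into September → 23 September 2063.

23 September 2063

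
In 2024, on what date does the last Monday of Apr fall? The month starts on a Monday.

Apr 29, 2024

Apr 2024 begins on a Monday, so the first Monday is Apr 1.
Apr 2024 has 30 days. Adding weeks: 1, 8, 15, 22, 29 — the last one ≤ 30 is the 29th.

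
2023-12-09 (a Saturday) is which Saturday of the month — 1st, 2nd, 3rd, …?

Day 9 falls in week ⌈9/7⌉ of the month.
Days 1–7 hold the 1st Saturday, 8–14 the 2nd, 15–21 the 3rd, 22–28 the 4th, 29–31 the 5th.
9 is in the range for the 2nd.

2nd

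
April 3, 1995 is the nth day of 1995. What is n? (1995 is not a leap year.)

93

Days in months before April: 31 + 28 + 31 = 90.
Plus 3 days into April → day 93.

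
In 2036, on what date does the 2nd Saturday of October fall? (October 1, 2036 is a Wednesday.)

October 2036 begins on a Wednesday, so the first Saturday is October 4 (3 days later).
The 2nd Saturday is 1 weeks later: 4 + 7 = 11.

11 October 2036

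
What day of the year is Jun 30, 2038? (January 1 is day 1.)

181

Days in months before Jun: 31 + 28 + 31 + 30 + 31 = 151.
Plus 30 days into Jun → day 181.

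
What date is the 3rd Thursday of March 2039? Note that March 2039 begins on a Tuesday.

March 17, 2039

March 2039 begins on a Tuesday, so the first Thursday is March 3 (2 days later).
The 3rd Thursday is 2 weeks later: 3 + 14 = 17.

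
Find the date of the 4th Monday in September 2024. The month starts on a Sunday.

September 2024 begins on a Sunday, so the first Monday is September 2 (1 day later).
The 4th Monday is 3 weeks later: 2 + 21 = 23.

23 September 2024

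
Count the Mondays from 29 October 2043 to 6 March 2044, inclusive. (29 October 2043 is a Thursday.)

29 October 2043 is a Thursday; the first Monday on or after it is 2 November 2043 (4 days later).
From 2 November 2043 to 6 March 2044: 28 + 31 + 31 + 29 + 6 = 125 days (rest of November, December, January, February, March).
125 ÷ 7 = 17 full weeks with remainder 6, so 17 more Mondays after the first → 18.

18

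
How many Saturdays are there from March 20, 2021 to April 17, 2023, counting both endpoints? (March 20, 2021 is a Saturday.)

March 20, 2021 is a Saturday; the first Saturday on or after it is March 20, 2021.
From March 20, 2021 to April 17, 2023: 286 + 365 + 107 = 758 days (rest of 2021, 2022, to April 17, 2023 in 2023).
758 ÷ 7 = 108 full weeks with remainder 2, so 108 more Saturdays after the first → 109.

109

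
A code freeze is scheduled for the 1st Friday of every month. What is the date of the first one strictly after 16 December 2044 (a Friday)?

6 January 2045

December 2044 starts on a Thursday, so its 1st Friday is 2 December 2044 (1 day in).
That is not after 16 December 2044, so look at January 2045.
January 2045 starts on a Sunday, so its 1st Friday is 6 January 2045 (5 days in).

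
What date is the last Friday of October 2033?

October 2033 begins on a Saturday, so the first Friday is October 7 (6 days later).
October 2033 has 31 days. Adding weeks: 7, 14, 21, 28 — the last one ≤ 31 is the 28th.

October 28, 2033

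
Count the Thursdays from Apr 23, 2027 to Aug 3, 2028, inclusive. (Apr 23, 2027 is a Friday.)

67

Apr 23, 2027 is a Friday; the first Thursday on or after it is Apr 29, 2027 (6 days later).
From Apr 29, 2027 to Aug 3, 2028: 246 + 216 = 462 days (rest of 2027, to Aug 3, 2028 in 2028).
462 ÷ 7 = 66 full weeks with remainder 0, so 66 more Thursdays after the first → 67.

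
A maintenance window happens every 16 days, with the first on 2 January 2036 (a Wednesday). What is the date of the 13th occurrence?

12 July 2036

The 13th occurrence is 12 intervals after the first: 12 × 16 = 192 days after 2 January 2036.
January has 31 days — 29 days to the end of January leaves 163.
February has 29 days (134 left).
March has 31 days (103 left).
April has 30 days (73 left).
May has 31 days (42 left).
June has 30 days (12 left).
12 days into July → 12 July 2036.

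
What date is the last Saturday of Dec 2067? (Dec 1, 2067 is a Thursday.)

Dec 31, 2067

Dec 2067 begins on a Thursday, so the first Saturday is Dec 3 (2 days later).
Dec 2067 has 31 days. Adding weeks: 3, 10, 17, 24, 31 — the last one ≤ 31 is the 31st.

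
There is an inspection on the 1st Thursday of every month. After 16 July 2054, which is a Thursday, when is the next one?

July 2054 starts on a Wednesday, so its 1st Thursday is 2 July 2054 (1 day in).
That is not after 16 July 2054, so look at August 2054.
August 2054 starts on a Saturday, so its 1st Thursday is 6 August 2054 (5 days in).

6 August 2054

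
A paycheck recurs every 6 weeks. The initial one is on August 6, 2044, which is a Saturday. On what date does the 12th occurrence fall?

November 11, 2045

The 12th occurrence is 11 intervals after the first: 11 × 42 = 462 days after August 6, 2044.
August has 31 days — 25 days to the end of August leaves 437.
From end of August to end of 2044 is 122 days (315 left).
January has 31 days (284 left).
February has 28 days (256 left).
March has 31 days (225 left).
April has 30 days (195 left).
May has 31 days (164 left).
June has 30 days (134 left).
July has 31 days (103 left).
August has 31 days (72 left).
September has 30 days (42 left).
October has 31 days (11 left).
11 days into November → November 11, 2045.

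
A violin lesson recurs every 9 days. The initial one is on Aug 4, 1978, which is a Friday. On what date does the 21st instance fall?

The 21st occurrence is 20 intervals after the first: 20 × 9 = 180 days after Aug 4, 1978.
Aug has 31 days — 27 days to the end of Aug leaves 153.
Sep has 30 days (123 left).
Oct has 31 days (92 left).
Nov has 30 days (62 left).
Dec has 31 days (31 left).
31 days into Jan → Jan 31, 1979.

Jan 31, 1979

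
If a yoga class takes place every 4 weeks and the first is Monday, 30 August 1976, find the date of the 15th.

26 September 1977

The 15th occurrence is 14 intervals after the first: 14 × 28 = 392 days after 30 August 1976.
August has 31 days — 1 day to the end of August leaves 391.
September has 30 days (361 left).
October has 31 days (330 left).
November has 30 days (300 left).
December has 31 days (269 left).
January has 31 days (238 left).
February has 28 days (210 left).
March has 31 days (179 left).
April has 30 days (149 left).
May has 31 days (118 left).
June has 30 days (88 left).
July has 31 days (57 left).
August has 31 days (26 left).
26 days into September → 26 September 1977.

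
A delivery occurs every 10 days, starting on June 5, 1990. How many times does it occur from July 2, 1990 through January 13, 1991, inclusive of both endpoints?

Occurrences land 10·i days after June 5, 1990 for i = 0, 1, 2, …
July 2, 1990 is 27 days after the start; 27 ÷ 10 = 2 remainder 7; since the remainder is 7, round up to i = 3. First occurrence in the window: #4 on July 5, 1990 (3×10 = 30 days in).
January 13, 1991 is 222 days after the start; 222 ÷ 10 = 22 remainder 2. Last occurrence in the window: #23 on January 11, 1991.
Occurrences #4 through #23: 20 in total.

20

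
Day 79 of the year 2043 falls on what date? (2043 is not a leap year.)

2043-03-20

January has 31 days (79 − 31 = 48 remain).
February has 28 days (48 − 28 = 20 remain).
20 into March → March 20.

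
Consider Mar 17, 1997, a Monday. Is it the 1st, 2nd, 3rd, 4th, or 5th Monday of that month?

Day 17 falls in week ⌈17/7⌉ of the month.
Days 1–7 hold the 1st Monday, 8–14 the 2nd, 15–21 the 3rd, 22–28 the 4th, 29–31 the 5th.
17 is in the range for the 3rd.

3rd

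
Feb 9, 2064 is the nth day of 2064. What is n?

Days in months before Feb: 31 = 31.
Plus 9 days into Feb → day 40.

40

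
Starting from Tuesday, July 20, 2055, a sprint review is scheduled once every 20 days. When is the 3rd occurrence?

The 3rd occurrence is 2 intervals after the first: 2 × 20 = 40 days after July 20, 2055.
July has 31 days — 11 days to the end of July leaves 29.
29 days into August → August 29, 2055.

August 29, 2055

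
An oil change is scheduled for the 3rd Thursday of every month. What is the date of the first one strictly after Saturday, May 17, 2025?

June 19, 2025

May 2025 starts on a Thursday; its first Thursday is the 1st, so the 3rd Thursday is the 15th — May 15, 2025.
That is not after May 17, 2025, so look at June 2025.
June 2025 starts on a Sunday; its first Thursday is the 5th, so the 3rd Thursday is the 19th — June 19, 2025.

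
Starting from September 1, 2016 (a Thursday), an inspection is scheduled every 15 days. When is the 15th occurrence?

March 30, 2017

The 15th occurrence is 14 intervals after the first: 14 × 15 = 210 days after September 1, 2016.
September has 30 days — 29 days to the end of September leaves 181.
October has 31 days (150 left).
November has 30 days (120 left).
December has 31 days (89 left).
January has 31 days (58 left).
February has 28 days (30 left).
30 days into March → March 30, 2017.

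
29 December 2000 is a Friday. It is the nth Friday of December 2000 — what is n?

Day 29 falls in week ⌈29/7⌉ of the month.
Days 1–7 hold the 1st Friday, 8–14 the 2nd, 15–21 the 3rd, 22–28 the 4th, 29–31 the 5th.
29 is in the range for the 5th.

5th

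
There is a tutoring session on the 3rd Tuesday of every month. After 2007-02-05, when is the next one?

February 2007 starts on a Thursday; its first Tuesday is the 6th, so the 3rd Tuesday is the 20th — 2007-02-20.
2007-02-20 is after 2007-02-05, so that is the next one.

2007-02-20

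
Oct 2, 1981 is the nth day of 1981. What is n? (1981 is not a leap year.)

Days in months before Oct: 31 + 28 + 31 + 30 + 31 + 30 + 31 + 31 + 30 = 273.
Plus 2 days into Oct → day 275.

275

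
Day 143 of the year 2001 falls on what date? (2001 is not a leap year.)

2001-05-23

January has 31 days (143 − 31 = 112 remain).
February has 28 days (112 − 28 = 84 remain).
March has 31 days (84 − 31 = 53 remain).
April has 30 days (53 − 30 = 23 remain).
23 into May → May 23.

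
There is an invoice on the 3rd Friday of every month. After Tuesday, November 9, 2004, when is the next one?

November 2004 starts on a Monday; its first Friday is the 5th, so the 3rd Friday is the 19th — November 19, 2004.
November 19, 2004 is after November 9, 2004, so that is the next one.

November 19, 2004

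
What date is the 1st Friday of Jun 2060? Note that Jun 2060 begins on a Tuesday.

Jun 2060 begins on a Tuesday, so the first Friday is Jun 4 (3 days later).

Jun 4, 2060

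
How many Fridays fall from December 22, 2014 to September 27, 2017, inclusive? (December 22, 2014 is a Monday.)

December 22, 2014 is a Monday; the first Friday on or after it is December 26, 2014 (4 days later).
From December 26, 2014 to September 27, 2017: 5 + 365 + 366 + 270 = 1006 days (rest of 2014, 2015, 2016, to September 27, 2017 in 2017).
1006 ÷ 7 = 143 full weeks with remainder 5, so 143 more Fridays after the first → 144.

144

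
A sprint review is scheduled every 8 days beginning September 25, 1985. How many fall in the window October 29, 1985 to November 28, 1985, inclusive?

4

Occurrences land 8·i days after September 25, 1985 for i = 0, 1, 2, …
October 29, 1985 is 34 days after the start; 34 ÷ 8 = 4 remainder 2; since the remainder is 2, round up to i = 5. First occurrence in the window: #6 on November 4, 1985 (5×8 = 40 days in).
November 28, 1985 is 64 days after the start; 64 ÷ 8 = 8 remainder 0. Last occurrence in the window: #9 on November 28, 1985.
Occurrences #6 through #9: 4 in total.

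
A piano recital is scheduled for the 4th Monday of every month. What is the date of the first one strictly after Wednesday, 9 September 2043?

28 September 2043

September 2043 starts on a Tuesday; its first Monday is the 7th, so the 4th Monday is the 28th — 28 September 2043.
28 September 2043 is after 9 September 2043, so that is the next one.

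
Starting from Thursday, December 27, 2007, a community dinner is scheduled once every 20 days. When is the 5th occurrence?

March 16, 2008

The 5th occurrence is 4 intervals after the first: 4 × 20 = 80 days after December 27, 2007.
December has 31 days — 4 days to the end of December leaves 76.
January has 31 days (45 left).
February has 29 days (16 left).
16 days into March → March 16, 2008.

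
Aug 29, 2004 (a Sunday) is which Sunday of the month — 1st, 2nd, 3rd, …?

5th

Day 29 falls in week ⌈29/7⌉ of the month.
Days 1–7 hold the 1st Sunday, 8–14 the 2nd, 15–21 the 3rd, 22–28 the 4th, 29–31 the 5th.
29 is in the range for the 5th.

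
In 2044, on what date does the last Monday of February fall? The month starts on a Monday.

February 2044 begins on a Monday, so the first Monday is February 1.
February 2044 has 29 days. Adding weeks: 1, 8, 15, 22, 29 — the last one ≤ 29 is the 29th.

2044-02-29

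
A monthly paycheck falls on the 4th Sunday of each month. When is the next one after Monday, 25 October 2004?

28 November 2004

October 2004 starts on a Friday; its first Sunday is the 3rd, so the 4th Sunday is the 24th — 24 October 2004.
That is not after 25 October 2004, so look at November 2004.
November 2004 starts on a Monday; its first Sunday is the 7th, so the 4th Sunday is the 28th — 28 November 2004.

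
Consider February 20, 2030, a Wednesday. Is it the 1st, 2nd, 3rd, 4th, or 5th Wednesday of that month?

3rd

Day 20 falls in week ⌈20/7⌉ of the month.
Days 1–7 hold the 1st Wednesday, 8–14 the 2nd, 15–21 the 3rd, 22–28 the 4th, 29–31 the 5th.
20 is in the range for the 3rd.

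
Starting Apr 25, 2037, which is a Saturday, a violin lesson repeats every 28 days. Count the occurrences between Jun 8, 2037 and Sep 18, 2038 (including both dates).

Occurrences land 28·i days after Apr 25, 2037 for i = 0, 1, 2, …
Jun 8, 2037 is 44 days after the start; 44 ÷ 28 = 1 remainder 16; since the remainder is 16, round up to i = 2. First occurrence in the window: #3 on Jun 20, 2037 (2×28 = 56 days in).
Sep 18, 2038 is 511 days after the start; 511 ÷ 28 = 18 remainder 7. Last occurrence in the window: #19 on Sep 11, 2038.
Occurrences #3 through #19: 17 in total.

17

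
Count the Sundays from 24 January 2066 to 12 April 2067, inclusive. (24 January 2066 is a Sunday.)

24 January 2066 is a Sunday; the first Sunday on or after it is 24 January 2066.
From 24 January 2066 to 12 April 2067: 341 + 102 = 443 days (rest of 2066, to 12 April 2067 in 2067).
443 ÷ 7 = 63 full weeks with remainder 2, so 63 more Sundays after the first → 64.

64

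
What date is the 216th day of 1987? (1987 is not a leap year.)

Jan has 31 days (216 − 31 = 185 remain).
Feb has 28 days (185 − 28 = 157 remain).
Mar has 31 days (157 − 31 = 126 remain).
Apr has 30 days (126 − 30 = 96 remain).
May has 31 days (96 − 31 = 65 remain).
Jun has 30 days (65 − 30 = 35 remain).
Jul has 31 days (35 − 31 = 4 remain).
4 into Aug → Aug 4.

Aug 4, 1987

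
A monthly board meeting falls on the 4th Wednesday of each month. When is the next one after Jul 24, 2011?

Jul 27, 2011

Jul 2011 starts on a Friday; its first Wednesday is the 6th, so the 4th Wednesday is the 27th — Jul 27, 2011.
Jul 27, 2011 is after Jul 24, 2011, so that is the next one.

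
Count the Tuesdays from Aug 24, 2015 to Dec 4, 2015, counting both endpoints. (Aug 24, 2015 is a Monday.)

Aug 24, 2015 is a Monday; the first Tuesday on or after it is Aug 25, 2015 (1 day later).
From Aug 25, 2015 to Dec 4, 2015: 6 + 30 + 31 + 30 + 4 = 101 days (rest of Aug, Sep, Oct, Nov, Dec).
101 ÷ 7 = 14 full weeks with remainder 3, so 14 more Tuesdays after the first → 15.

15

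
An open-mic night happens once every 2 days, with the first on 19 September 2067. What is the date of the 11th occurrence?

The 11th occurrence is 10 intervals after the first: 10 × 2 = 20 days after 19 September 2067.
September has 30 days — 11 days to the end of September leaves 9.
9 days into October → 9 October 2067.

9 October 2067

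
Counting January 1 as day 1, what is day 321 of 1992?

January has 31 days (321 − 31 = 290 remain).
February has 29 days (290 − 29 = 261 remain).
March has 31 days (261 − 31 = 230 remain).
April has 30 days (230 − 30 = 200 remain).
May has 31 days (200 − 31 = 169 remain).
June has 30 days (169 − 30 = 139 remain).
July has 31 days (139 − 31 = 108 remain).
August has 31 days (108 − 31 = 77 remain).
September has 30 days (77 − 30 = 47 remain).
October has 31 days (47 − 31 = 16 remain).
16 into November → November 16.

16 November 1992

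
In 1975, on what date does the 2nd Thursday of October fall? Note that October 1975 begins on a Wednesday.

October 1975 begins on a Wednesday, so the first Thursday is October 2 (1 day later).
The 2nd Thursday is 1 weeks later: 2 + 7 = 9.

1975-10-09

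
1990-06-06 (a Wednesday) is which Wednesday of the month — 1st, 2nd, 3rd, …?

Day 6 falls in week ⌈6/7⌉ of the month.
Days 1–7 hold the 1st Wednesday, 8–14 the 2nd, 15–21 the 3rd, 22–28 the 4th, 29–31 the 5th.
6 is in the range for the 1st.

1st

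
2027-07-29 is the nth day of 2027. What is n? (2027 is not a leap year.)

Days in months before July: 31 + 28 + 31 + 30 + 31 + 30 = 181.
Plus 29 days into July → day 210.

210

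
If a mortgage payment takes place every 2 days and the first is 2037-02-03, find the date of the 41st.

2037-04-24

The 41st occurrence is 40 intervals after the first: 40 × 2 = 80 days after 2037-02-03.
February has 28 days — 25 days to the end of February leaves 55.
March has 31 days (24 left).
24 days into April → 2037-04-24.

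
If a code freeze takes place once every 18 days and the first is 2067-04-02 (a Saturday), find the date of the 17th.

The 17th occurrence is 16 intervals after the first: 16 × 18 = 288 days after 2067-04-02.
April has 30 days — 28 days to the end of April leaves 260.
May has 31 days (229 left).
June has 30 days (199 left).
July has 31 days (168 left).
August has 31 days (137 left).
September has 30 days (107 left).
October has 31 days (76 left).
November has 30 days (46 left).
December has 31 days (15 left).
15 days into January → 2068-01-15.

2068-01-15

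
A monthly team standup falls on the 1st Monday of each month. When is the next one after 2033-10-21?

2033-11-07

October 2033 starts on a Saturday, so its 1st Monday is 2033-10-03 (2 days in).
That is not after 2033-10-21, so look at November 2033.
November 2033 starts on a Tuesday, so its 1st Monday is 2033-11-07 (6 days in).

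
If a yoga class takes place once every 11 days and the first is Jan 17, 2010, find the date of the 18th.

Jul 23, 2010

The 18th occurrence is 17 intervals after the first: 17 × 11 = 187 days after Jan 17, 2010.
Jan has 31 days — 14 days to the end of Jan leaves 173.
Feb has 28 days (145 left).
Mar has 31 days (114 left).
Apr has 30 days (84 left).
May has 31 days (53 left).
Jun has 30 days (23 left).
23 days into Jul → Jul 23, 2010.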